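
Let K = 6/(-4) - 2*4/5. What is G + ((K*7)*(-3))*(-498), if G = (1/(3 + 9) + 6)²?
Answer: -23315611/720 ≈ -32383.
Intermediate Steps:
G = 5329/144 (G = (1/12 + 6)² = (73/12)² = 5329/144 ≈ 37.007)
K = -31/10 (K = 6*(-¼) - 8*⅕ = -3/2 - 8/5 = -31/10 ≈ -3.1000)
G + ((K*7)*(-3))*(-498) = 5329/144 + (-31/10*7*(-3))*(-498) = 5329/144 - 217/10*(-3)*(-498) = 5329/144 + (651/10)*(-498) = 5329/144 - 162099/5 = -23315611/720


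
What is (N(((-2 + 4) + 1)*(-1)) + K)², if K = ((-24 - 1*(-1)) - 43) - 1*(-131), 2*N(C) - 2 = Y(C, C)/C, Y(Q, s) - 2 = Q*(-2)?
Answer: 37636/9 ≈ 4181.8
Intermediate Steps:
Y(Q, s) = 2 - 2*Q (Y(Q, s) = 2 + Q*(-2) = 2 - 2*Q)
N(C) = 1 + (2 - 2*C)/(2*C) (N(C) = 1 + ((2 - 2*C)/C)/2 = 1 + (2 - 2*C)/(2*C))
K = 65 (K = ((-24 + 1) - 43) + 131 = (-23 - 43) + 131 = -66 + 131 = 65)
(N(((-2 + 4) + 1)*(-1)) + K)² = (1/(((-2 + 4) + 1)*(-1)) + 65)² = (1/((2 + 1)*(-1)) + 65)² = (1/(3*(-1)) + 65)² = (1/(-3) + 65)² = (-⅓ + 65)² = (194/3)² = 37636/9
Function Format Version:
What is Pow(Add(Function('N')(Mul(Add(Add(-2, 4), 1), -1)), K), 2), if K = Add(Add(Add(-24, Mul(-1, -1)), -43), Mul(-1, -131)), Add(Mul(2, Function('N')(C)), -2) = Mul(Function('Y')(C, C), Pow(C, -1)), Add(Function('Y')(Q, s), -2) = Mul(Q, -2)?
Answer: Rational(37636, 9) ≈ 4181.8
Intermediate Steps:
Function('Y')(Q, s) = Add(2, Mul(-2, Q)) (Function('Y')(Q, s) = Add(2, Mul(Q, -2)) = Add(2, Mul(-2, Q)))
Function('N')(C) = Add(1, Mul(Rational(1, 2), Pow(C, -1), Add(2, Mul(-2, C)))) (Function('N')(C) = Add(1, Mul(Rational(1, 2), Mul(Add(2, Mul(-2, C)), Pow(C, -1)))) = Add(1, Mul(Rational(1, 2), Mul(Pow(C, -1), Add(2, Mul(-2, C))))) = Add(1, Mul(Rational(1, 2), Pow(C, -1), Add(2, Mul(-2, C)))))
K = 65 (K = Add(Add(Add(-24, 1), -43), 131) = Add(Add(-23, -43), 131) = Add(-66, 131) = 65)
Pow(Add(Function('N')(Mul(Add(Add(-2, 4), 1), -1)), K), 2) = Pow(Add(Pow(Mul(Add(Add(-2, 4), 1), -1), -1), 65), 2) = Pow(Add(Pow(Mul(Add(2, 1), -1), -1), 65), 2) = Pow(Add(Pow(Mul(3, -1), -1), 65), 2) = Pow(Add(Pow(-3, -1), 65), 2) = Pow(Add(Rational(-1, 3), 65), 2) = Pow(Rational(194, 3), 2) = Rational(37636, 9)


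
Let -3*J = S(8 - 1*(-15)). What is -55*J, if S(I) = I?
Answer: 1265/3 ≈ 421.67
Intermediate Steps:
J = -23/3 (J = -(8 - 1*(-15))/3 = -(8 + 15)/3 = -⅓*23 = -23/3 ≈ -7.6667)
-55*J = -55*(-23/3) = 1265/3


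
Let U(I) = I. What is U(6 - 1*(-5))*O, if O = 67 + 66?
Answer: 1463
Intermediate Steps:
O = 133
U(6 - 1*(-5))*O = (6 - 1*(-5))*133 = (6 + 5)*133 = 11*133 = 1463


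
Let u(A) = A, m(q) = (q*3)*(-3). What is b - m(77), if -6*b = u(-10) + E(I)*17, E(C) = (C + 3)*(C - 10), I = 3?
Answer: 2441/3 ≈ 813.67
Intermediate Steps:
m(q) = -9*q (m(q) = (3*q)*(-3) = -9*q)
E(C) = (-10 + C)*(3 + C) (E(C) = (3 + C)*(-10 + C) = (-10 + C)*(3 + C))
b = 362/3 (b = -(-10 + (-30 + 3**2 - 7*3)*17)/6 = -(-10 + (-30 + 9 - 21)*17)/6 = -(-10 - 42*17)/6 = -(-10 - 714)/6 = -1/6*(-724) = 362/3 ≈ 120.67)
b - m(77) = 362/3 - (-9)*77 = 362/3 - 1*(-693) = 362/3 + 693 = 2441/3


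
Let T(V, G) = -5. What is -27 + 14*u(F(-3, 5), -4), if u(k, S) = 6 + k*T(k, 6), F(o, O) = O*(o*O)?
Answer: 5307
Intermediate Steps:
F(o, O) = o*O**2 (F(o, O) = O*(O*o) = o*O**2)
u(k, S) = 6 - 5*k (u(k, S) = 6 + k*(-5) = 6 - 5*k)
-27 + 14*u(F(-3, 5), -4) = -27 + 14*(6 - (-15)*5**2) = -27 + 14*(6 - (-15)*25) = -27 + 14*(6 - 5*(-75)) = -27 + 14*(6 + 375) = -27 + 14*381 = -27 + 5334 = 5307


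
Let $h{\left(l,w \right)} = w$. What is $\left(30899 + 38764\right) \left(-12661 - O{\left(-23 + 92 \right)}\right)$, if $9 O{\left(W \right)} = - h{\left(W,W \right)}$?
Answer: $-881469160$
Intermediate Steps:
$O{\left(W \right)} = - \frac{W}{9}$ ($O{\left(W \right)} = \frac{\left(-1\right) W}{9} = - \frac{W}{9}$)
$\left(30899 + 38764\right) \left(-12661 - O{\left(-23 + 92 \right)}\right) = \left(30899 + 38764\right) \left(-12661 - - \frac{-23 + 92}{9}\right) = 69663 \left(-12661 - \left(- \frac{1}{9}\right) 69\right) = 69663 \left(-12661 - - \frac{23}{3}\right) = 69663 \left(-12661 + \frac{23}{3}\right) = 69663 \left(- \frac{37960}{3}\right) = -881469160$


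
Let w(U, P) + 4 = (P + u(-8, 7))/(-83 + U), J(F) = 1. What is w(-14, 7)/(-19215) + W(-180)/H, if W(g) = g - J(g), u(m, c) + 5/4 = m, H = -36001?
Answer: 200711509/38343225060 ≈ 0.0052346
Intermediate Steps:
u(m, c) = -5/4 + m
w(U, P) = -4 + (-37/4 + P)/(-83 + U) (w(U, P) = -4 + (P + (-5/4 - 8))/(-83 + U) = -4 + (P - 37/4)/(-83 + U) = -4 + (-37/4 + P)/(-83 + U))
W(g) = -1 + g (W(g) = g - 1*1 = g - 1 = -1 + g)
w(-14, 7)/(-19215) + W(-180)/H = ((1291/4 + 7 - 4*(-14))/(-83 - 14))/(-19215) + (-1 - 180)/(-36001) = ((1291/4 + 7 + 56)/(-97))*(-1/19215) - 181*(-1/36001) = -1/97*1543/4*(-1/19215) + 181/36001 = -1543/388*(-1/19215) + 181/36001 = 1543/7455420 + 181/36001 = 200711509/38343225060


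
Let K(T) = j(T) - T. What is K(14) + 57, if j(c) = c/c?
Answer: 44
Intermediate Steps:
j(c) = 1
K(T) = 1 - T
K(14) + 57 = (1 - 1*14) + 57 = (1 - 14) + 57 = -13 + 57 = 44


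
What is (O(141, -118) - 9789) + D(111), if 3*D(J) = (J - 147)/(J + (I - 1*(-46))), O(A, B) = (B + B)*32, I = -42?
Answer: -1994227/115 ≈ -17341.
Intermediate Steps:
O(A, B) = 64*B (O(A, B) = (2*B)*32 = 64*B)
D(J) = (-147 + J)/(3*(4 + J)) (D(J) = ((J - 147)/(J + (-42 - 1*(-46))))/3 = ((-147 + J)/(J + (-42 + 46)))/3 = ((-147 + J)/(J + 4))/3 = ((-147 + J)/(4 + J))/3 = (-147 + J)/(3*(4 + J)))
(O(141, -118) - 9789) + D(111) = (64*(-118) - 9789) + (-147 + 111)/(3*(4 + 111)) = (-7552 - 9789) + (⅓)*(-36)/115 = -17341 + (⅓)*(1/115)*(-36) = -17341 - 12/115 = -1994227/115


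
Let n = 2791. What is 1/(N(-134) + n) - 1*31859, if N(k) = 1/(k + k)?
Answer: -23830117565/747987 ≈ -31859.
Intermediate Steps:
N(k) = 1/(2*k)
1/(N(-134) + n) - 1*31859 = 1/((½)/(-134) + 2791) - 1*31859 = 1/((½)*(-1/134) + 2791) - 31859 = 1/(-1/268 + 2791) - 31859 = 1/(747987/268) - 31859 = 268/747987 - 31859 = -23830117565/747987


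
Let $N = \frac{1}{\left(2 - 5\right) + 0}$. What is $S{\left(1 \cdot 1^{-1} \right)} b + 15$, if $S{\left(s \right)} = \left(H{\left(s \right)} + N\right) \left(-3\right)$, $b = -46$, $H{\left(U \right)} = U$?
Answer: $107$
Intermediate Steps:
$N = - \frac{1}{3}$ ($N = \frac{1}{-3 + 0} = \frac{1}{-3} = - \frac{1}{3} \approx -0.33333$)
$S{\left(s \right)} = 1 - 3 s$ ($S{\left(s \right)} = \left(s - \frac{1}{3}\right) \left(-3\right) = \left(- \frac{1}{3} + s\right) \left(-3\right) = 1 - 3 s$)
$S{\left(1 \cdot 1^{-1} \right)} b + 15 = \left(1 - 3 \cdot 1 \cdot 1^{-1}\right) \left(-46\right) + 15 = \left(1 - 3 \cdot 1 \cdot 1\right) \left(-46\right) + 15 = \left(1 - 3\right) \left(-46\right) + 15 = \left(-2\right) \left(-46\right) + 15 = 92 + 15 = 107$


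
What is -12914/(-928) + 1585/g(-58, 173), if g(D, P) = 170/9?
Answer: 771665/7888 ≈ 97.828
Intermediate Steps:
g(D, P) = 170/9 (g(D, P) = 170*(1/9) = 170/9)
-12914/(-928) + 1585/g(-58, 173) = -12914/(-928) + 1585/(170/9) = -12914*(-1/928) + 1585*(9/170) = 6457/464 + 2853/34 = 771665/7888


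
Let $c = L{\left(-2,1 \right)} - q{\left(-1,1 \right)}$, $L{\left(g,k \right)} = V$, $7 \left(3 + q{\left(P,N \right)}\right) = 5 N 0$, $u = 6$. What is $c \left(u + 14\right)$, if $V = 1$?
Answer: $80$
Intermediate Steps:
$q{\left(P,N \right)} = -3$ ($q{\left(P,N \right)} = -3 + \frac{5 N 0}{7} = -3 + \frac{1}{7} \cdot 0 = -3 + 0 = -3$)
$L{\left(g,k \right)} = 1$
$c = 4$ ($c = 1 - -3 = 1 + 3 = 4$)
$c \left(u + 14\right) = 4 \left(6 + 14\right) = 4 \cdot 20 = 80$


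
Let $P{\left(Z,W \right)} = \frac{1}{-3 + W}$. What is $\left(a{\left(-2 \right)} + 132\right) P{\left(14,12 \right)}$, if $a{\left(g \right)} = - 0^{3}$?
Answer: $\frac{44}{3} \approx 14.667$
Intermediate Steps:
$a{\left(g \right)} = 0$ ($a{\left(g \right)} = \left(-1\right) 0 = 0$)
$\left(a{\left(-2 \right)} + 132\right) P{\left(14,12 \right)} = \frac{0 + 132}{-3 + 12} = \frac{132}{9} = 132 \cdot \frac{1}{9} = \frac{44}{3}$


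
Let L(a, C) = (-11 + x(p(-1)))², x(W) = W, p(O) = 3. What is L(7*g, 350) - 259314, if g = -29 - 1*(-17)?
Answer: -259250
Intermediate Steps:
g = -12 (g = -29 + 17 = -12)
L(a, C) = 64 (L(a, C) = (-11 + 3)² = (-8)² = 64)
L(7*g, 350) - 259314 = 64 - 259314 = -259250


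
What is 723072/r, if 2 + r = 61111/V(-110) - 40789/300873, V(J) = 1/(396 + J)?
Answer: 217552841856/5258581229723 ≈ 0.041371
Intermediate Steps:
r = 5258581229723/300873 (r = -2 + (61111/(1/(396 - 110)) - 40789/300873) = -2 + (61111/(1/286) - 40789*1/300873) = -2 + (61111/(1/286) - 40789/300873) = -2 + (61111*286 - 40789/300873) = -2 + (17477746 - 40789/300873) = -2 + 5258581831469/300873 = 5258581229723/300873 ≈ 1.7478e+7)
723072/r = 723072/(5258581229723/300873) = 723072*(300873/5258581229723) = 217552841856/5258581229723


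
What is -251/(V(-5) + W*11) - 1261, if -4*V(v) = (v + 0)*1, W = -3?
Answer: -159143/127 ≈ -1253.1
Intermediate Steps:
V(v) = -v/4 (V(v) = -(v + 0)/4 = -v/4)
-251/(V(-5) + W*11) - 1261 = -251/(-1/4*(-5) - 3*11) - 1261 = -251/(5/4 - 33) - 1261 = -251/(-127/4) - 1261 = -4/127*(-251) - 1261 = 1004/127 - 1261 = -159143/127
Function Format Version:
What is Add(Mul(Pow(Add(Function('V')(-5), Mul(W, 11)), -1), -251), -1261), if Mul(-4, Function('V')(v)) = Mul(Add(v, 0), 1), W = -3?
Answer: Rational(-159143, 127) ≈ -1253.1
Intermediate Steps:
Function('V')(v) = Mul(Rational(-1, 4), v) (Function('V')(v) = Mul(Rational(-1, 4), Mul(Add(v, 0), 1)) = Mul(Rational(-1, 4), Mul(v, 1)) = Mul(Rational(-1, 4), v))
Add(Mul(Pow(Add(Function('V')(-5), Mul(W, 11)), -1), -251), -1261) = Add(Mul(Pow(Add(Mul(Rational(-1, 4), -5), Mul(-3, 11)), -1), -251), -1261) = Add(Mul(Pow(Add(Rational(5, 4), -33), -1), -251), -1261) = Add(Mul(Pow(Rational(-127, 4), -1), -251), -1261) = Add(Mul(Rational(-4, 127), -251), -1261) = Add(Rational(1004, 127), -1261) = Rational(-159143, 127)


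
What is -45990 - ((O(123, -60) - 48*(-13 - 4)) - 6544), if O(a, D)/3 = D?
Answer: -40082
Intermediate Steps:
O(a, D) = 3*D
-45990 - ((O(123, -60) - 48*(-13 - 4)) - 6544) = -45990 - ((3*(-60) - 48*(-13 - 4)) - 6544) = -45990 - ((-180 - 48*(-17)) - 6544) = -45990 - ((-180 + 816) - 6544) = -45990 - (636 - 6544) = -45990 - 1*(-5908) = -45990 + 5908 = -40082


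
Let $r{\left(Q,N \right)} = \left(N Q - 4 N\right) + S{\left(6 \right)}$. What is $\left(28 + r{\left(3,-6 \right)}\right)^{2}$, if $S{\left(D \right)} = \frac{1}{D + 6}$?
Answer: $\frac{167281}{144} \approx 1161.7$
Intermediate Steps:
$S{\left(D \right)} = \frac{1}{6 + D}$
$r{\left(Q,N \right)} = \frac{1}{12} - 4 N + N Q$ ($r{\left(Q,N \right)} = \left(N Q - 4 N\right) + \frac{1}{6 + 6} = \left(- 4 N + N Q\right) + \frac{1}{12} = \frac{1}{12} - 4 N + N Q$)
$\left(28 + r{\left(3,-6 \right)}\right)^{2} = \left(28 - - \frac{73}{12}\right)^{2} = \left(28 + \left(\frac{1}{12} + 24 - 18\right)\right)^{2} = \left(28 + \frac{73}{12}\right)^{2} = \left(\frac{409}{12}\right)^{2} = \frac{167281}{144}$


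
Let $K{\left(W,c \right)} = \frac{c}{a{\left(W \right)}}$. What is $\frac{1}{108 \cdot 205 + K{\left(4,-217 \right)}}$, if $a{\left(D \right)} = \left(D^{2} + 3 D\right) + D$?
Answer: $\frac{32}{708263} \approx 4.5181 \cdot 10^{-5}$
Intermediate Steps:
$a{\left(D \right)} = D^{2} + 4 D$
$K{\left(W,c \right)} = \frac{c}{W \left(4 + W\right)}$
$\frac{1}{108 \cdot 205 + K{\left(4,-217 \right)}} = \frac{1}{108 \cdot 205 - \frac{217}{4 \left(4 + 4\right)}} = \frac{1}{22140 - \frac{217}{4 \cdot 8}} = \frac{1}{22140 - \frac{217}{4} \cdot \frac{1}{8}} = \frac{1}{22140 - \frac{217}{32}} = \frac{1}{\frac{708263}{32}} = \frac{32}{708263}$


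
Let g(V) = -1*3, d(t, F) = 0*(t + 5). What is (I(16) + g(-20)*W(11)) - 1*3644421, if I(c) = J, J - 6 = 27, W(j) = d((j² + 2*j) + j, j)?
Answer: -3644388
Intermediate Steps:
d(t, F) = 0 (d(t, F) = 0*(5 + t) = 0)
W(j) = 0
g(V) = -3
J = 33 (J = 6 + 27 = 33)
I(c) = 33
(I(16) + g(-20)*W(11)) - 1*3644421 = (33 - 3*0) - 1*3644421 = (33 + 0) - 3644421 = 33 - 3644421 = -3644388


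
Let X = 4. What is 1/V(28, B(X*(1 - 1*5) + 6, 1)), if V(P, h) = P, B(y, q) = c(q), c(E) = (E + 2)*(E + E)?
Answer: 1/28 ≈ 0.035714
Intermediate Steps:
c(E) = 2*E*(2 + E) (c(E) = (2 + E)*(2*E) = 2*E*(2 + E))
B(y, q) = 2*q*(2 + q)
1/V(28, B(X*(1 - 1*5) + 6, 1)) = 1/28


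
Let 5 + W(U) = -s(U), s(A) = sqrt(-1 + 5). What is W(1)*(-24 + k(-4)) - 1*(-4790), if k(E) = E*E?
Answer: 4846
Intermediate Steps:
k(E) = E**2
s(A) = 2 (s(A) = sqrt(4) = 2)
W(U) = -7 (W(U) = -5 - 1*2 = -5 - 2 = -7)
W(1)*(-24 + k(-4)) - 1*(-4790) = -7*(-24 + (-4)**2) - 1*(-4790) = -7*(-24 + 16) + 4790 = -7*(-8) + 4790 = 56 + 4790 = 4846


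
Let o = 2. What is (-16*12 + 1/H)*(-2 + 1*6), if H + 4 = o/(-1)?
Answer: -2306/3 ≈ -768.67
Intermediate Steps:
H = -6 (H = -4 + 2/(-1) = -4 + 2*(-1) = -4 - 2 = -6)
(-16*12 + 1/H)*(-2 + 1*6) = (-16*12 + 1/(-6))*(-2 + 1*6) = (-192 - ⅙)*(-2 + 6) = -1153/6*4 = -2306/3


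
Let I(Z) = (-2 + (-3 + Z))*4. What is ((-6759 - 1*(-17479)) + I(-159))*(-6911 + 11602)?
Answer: 47210224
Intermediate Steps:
I(Z) = -20 + 4*Z (I(Z) = (-5 + Z)*4 = -20 + 4*Z)
((-6759 - 1*(-17479)) + I(-159))*(-6911 + 11602) = ((-6759 - 1*(-17479)) + (-20 + 4*(-159)))*(-6911 + 11602) = ((-6759 + 17479) + (-20 - 636))*4691 = (10720 - 656)*4691 = 10064*4691 = 47210224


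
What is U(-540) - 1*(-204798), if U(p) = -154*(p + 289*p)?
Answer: 24321198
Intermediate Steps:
U(p) = -44660*p
U(-540) - 1*(-204798) = -44660*(-540) - 1*(-204798) = 24116400 + 204798 = 24321198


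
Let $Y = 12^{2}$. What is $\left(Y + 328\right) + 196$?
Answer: $668$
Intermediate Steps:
$Y = 144$
$\left(Y + 328\right) + 196 = \left(144 + 328\right) + 196 = 472 + 196 = 668$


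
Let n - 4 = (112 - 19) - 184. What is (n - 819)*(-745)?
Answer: 674970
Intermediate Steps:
n = -87 (n = 4 + ((112 - 19) - 184) = 4 + (93 - 184) = 4 - 91 = -87)
(n - 819)*(-745) = (-87 - 819)*(-745) = -906*(-745) = 674970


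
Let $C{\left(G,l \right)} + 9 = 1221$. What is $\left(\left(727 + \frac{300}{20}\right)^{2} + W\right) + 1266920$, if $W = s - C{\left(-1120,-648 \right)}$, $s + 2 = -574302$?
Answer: $1241968$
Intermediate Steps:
$C{\left(G,l \right)} = 1212$ ($C{\left(G,l \right)} = -9 + 1221 = 1212$)
$s = -574304$ ($s = -2 - 574302 = -574304$)
$W = -575516$ ($W = -574304 - 1212 = -575516$)
$\left(\left(727 + \frac{300}{20}\right)^{2} + W\right) + 1266920 = \left(\left(727 + \frac{300}{20}\right)^{2} - 575516\right) + 1266920 = \left(\left(727 + 300 \cdot \frac{1}{20}\right)^{2} - 575516\right) + 1266920 = \left(\left(727 + 15\right)^{2} - 575516\right) + 1266920 = \left(742^{2} - 575516\right) + 1266920 = \left(550564 - 575516\right) + 1266920 = -24952 + 1266920 = 1241968$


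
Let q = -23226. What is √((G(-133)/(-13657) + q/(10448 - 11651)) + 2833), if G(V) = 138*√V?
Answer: √(85545189202874975 - 303056177466*I*√133)/5476457 ≈ 53.407 - 0.001091*I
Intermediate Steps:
√((G(-133)/(-13657) + q/(10448 - 11651)) + 2833) = √(((138*√(-133))/(-13657) - 23226/(10448 - 11651)) + 2833) = √(((138*(I*√133))*(-1/13657) - 23226/(-1203)) + 2833) = √(((138*I*√133)*(-1/13657) - 23226*(-1/1203)) + 2833) = √((-138*I*√133/13657 + 7742/401) + 2833) = √((7742/401 - 138*I*√133/13657) + 2833) = √(1143775/401 - 138*I*√133/13657)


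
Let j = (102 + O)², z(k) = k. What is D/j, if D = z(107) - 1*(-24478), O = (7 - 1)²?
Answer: 8195/6348 ≈ 1.2910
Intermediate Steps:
O = 36 (O = 6² = 36)
D = 24585 (D = 107 - 1*(-24478) = 107 + 24478 = 24585)
j = 19044 (j = (102 + 36)² = 138² = 19044)
D/j = 24585/19044 = 24585*(1/19044) = 8195/6348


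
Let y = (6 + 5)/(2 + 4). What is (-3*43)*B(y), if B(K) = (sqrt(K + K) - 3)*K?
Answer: 1419/2 - 473*sqrt(33)/6 ≈ 256.64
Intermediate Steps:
y = 11/6 ≈ 1.8333
B(K) = K*(-3 + sqrt(2)*sqrt(K)) (B(K) = (sqrt(2*K) - 3)*K = (sqrt(2)*sqrt(K) - 3)*K = (-3 + sqrt(2)*sqrt(K))*K = K*(-3 + sqrt(2)*sqrt(K)))
(-3*43)*B(y) = (-3*43)*(-3*11/6 + sqrt(2)*(11/6)**(3/2)) = -129*(-11/2 + sqrt(2)*(11*sqrt(66)/36)) = -129*(-11/2 + 11*sqrt(33)/18) = 1419/2 - 473*sqrt(33)/6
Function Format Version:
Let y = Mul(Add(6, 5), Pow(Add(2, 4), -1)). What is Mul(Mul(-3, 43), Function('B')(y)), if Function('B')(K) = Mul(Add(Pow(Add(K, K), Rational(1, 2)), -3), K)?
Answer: Add(Rational(1419, 2), Mul(Rational(-473, 6), Pow(33, Rational(1, 2)))) ≈ 256.64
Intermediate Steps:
y = Rational(11, 6) (y = Mul(11, Pow(6, -1)) = Mul(11, Rational(1, 6)) = Rational(11, 6) ≈ 1.8333)
Function('B')(K) = Mul(K, Add(-3, Mul(Pow(2, Rational(1, 2)), Pow(K, Rational(1, 2))))) (Function('B')(K) = Mul(Add(Pow(Mul(2, K), Rational(1, 2)), -3), K) = Mul(Add(Mul(Pow(2, Rational(1, 2)), Pow(K, Rational(1, 2))), -3), K) = Mul(Add(-3, Mul(Pow(2, Rational(1, 2)), Pow(K, Rational(1, 2)))), K) = Mul(K, Add(-3, Mul(Pow(2, Rational(1, 2)), Pow(K, Rational(1, 2))))))
Mul(Mul(-3, 43), Function('B')(y)) = Mul(Mul(-3, 43), Add(Mul(-3, Rational(11, 6)), Mul(Pow(2, Rational(1, 2)), Pow(Rational(11, 6), Rational(3, 2))))) = Mul(-129, Add(Rational(-11, 2), Mul(Pow(2, Rational(1, 2)), Mul(Rational(11, 36), Pow(66, Rational(1, 2)))))) = Mul(-129, Add(Rational(-11, 2), Mul(Rational(11, 18), Pow(33, Rational(1, 2))))) = Add(Rational(1419, 2), Mul(Rational(-473, 6), Pow(33, Rational(1, 2))))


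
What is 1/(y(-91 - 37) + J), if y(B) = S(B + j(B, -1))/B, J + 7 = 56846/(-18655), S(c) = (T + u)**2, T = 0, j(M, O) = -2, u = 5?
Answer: -2387840/24457543 ≈ -0.097632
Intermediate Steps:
S(c) = 25 (S(c) = (0 + 5)**2 = 5**2 = 25)
J = -187431/18655 (J = -7 + 56846/(-18655) = -7 + 56846*(-1/18655) = -7 - 56846/18655 = -187431/18655 ≈ -10.047)
y(B) = 25/B
1/(y(-91 - 37) + J) = 1/(25/(-91 - 37) - 187431/18655) = 1/(25/(-128) - 187431/18655) = 1/(25*(-1/128) - 187431/18655) = 1/(-25/128 - 187431/18655) = 1/(-24457543/2387840) = -2387840/24457543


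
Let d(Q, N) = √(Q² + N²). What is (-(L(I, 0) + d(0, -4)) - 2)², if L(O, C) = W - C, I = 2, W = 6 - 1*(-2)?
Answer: 196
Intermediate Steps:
W = 8 (W = 6 + 2 = 8)
L(O, C) = 8 - C
d(Q, N) = √(N² + Q²)
(-(L(I, 0) + d(0, -4)) - 2)² = (-((8 - 1*0) + √((-4)² + 0²)) - 2)² = (-((8 + 0) + √(16 + 0)) - 2)² = (-(8 + √16) - 2)² = (-(8 + 4) - 2)² = (-1*12 - 2)² = (-12 - 2)² = (-14)² = 196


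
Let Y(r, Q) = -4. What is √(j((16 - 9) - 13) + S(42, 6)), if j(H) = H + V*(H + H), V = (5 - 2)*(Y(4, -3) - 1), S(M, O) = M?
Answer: 6*√6 ≈ 14.697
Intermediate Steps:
V = -15 (V = (5 - 2)*(-4 - 1) = 3*(-5) = -15)
j(H) = -29*H (j(H) = H - 15*(H + H) = H - 30*H = -29*H)
√(j((16 - 9) - 13) + S(42, 6)) = √(-29*((16 - 9) - 13) + 42) = √(-29*(7 - 13) + 42) = √(-29*(-6) + 42) = √(174 + 42) = √216 = 6*√6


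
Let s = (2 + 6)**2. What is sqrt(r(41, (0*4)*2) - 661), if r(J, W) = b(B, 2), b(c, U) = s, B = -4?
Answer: I*sqrt(597) ≈ 24.434*I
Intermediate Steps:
s = 64 (s = 8**2 = 64)
b(c, U) = 64
r(J, W) = 64
sqrt(r(41, (0*4)*2) - 661) = sqrt(64 - 661) = sqrt(-597) = I*sqrt(597)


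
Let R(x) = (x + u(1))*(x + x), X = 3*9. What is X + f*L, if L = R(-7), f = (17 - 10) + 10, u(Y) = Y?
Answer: 1455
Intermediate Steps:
X = 27
f = 17 (f = 7 + 10 = 17)
R(x) = 2*x*(1 + x) (R(x) = (x + 1)*(x + x) = (1 + x)*(2*x) = 2*x*(1 + x))
L = 84 (L = 2*(-7)*(1 - 7) = 2*(-7)*(-6) = 84)
X + f*L = 27 + 17*84 = 27 + 1428 = 1455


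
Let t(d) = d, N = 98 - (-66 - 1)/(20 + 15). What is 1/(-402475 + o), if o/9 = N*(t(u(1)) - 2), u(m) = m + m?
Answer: -1/402475 ≈ -2.4846e-6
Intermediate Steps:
u(m) = 2*m
N = 3497/35 (N = 98 - (-67)/35 = 98 - 1*(-67/35) = 98 + 67/35 = 3497/35 ≈ 99.914)
o = 0 (o = 9*(3497*(2*1 - 2)/35) = 9*(3497*(2 - 2)/35) = 9*((3497/35)*0) = 9*0 = 0)
1/(-402475 + o) = 1/(-402475 + 0) = 1/(-402475) = -1/402475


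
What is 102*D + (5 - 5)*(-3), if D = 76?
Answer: 7752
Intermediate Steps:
102*D + (5 - 5)*(-3) = 102*76 + (5 - 5)*(-3) = 7752 + 0*(-3) = 7752 + 0 = 7752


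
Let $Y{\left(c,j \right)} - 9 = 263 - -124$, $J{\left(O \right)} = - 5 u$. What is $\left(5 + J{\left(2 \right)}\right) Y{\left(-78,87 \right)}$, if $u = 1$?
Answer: $0$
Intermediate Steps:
$J{\left(O \right)} = -5$ ($J{\left(O \right)} = \left(-5\right) 1 = -5$)
$Y{\left(c,j \right)} = 396$ ($Y{\left(c,j \right)} = 9 + \left(263 - -124\right) = 9 + \left(263 + 124\right) = 9 + 387 = 396$)
$\left(5 + J{\left(2 \right)}\right) Y{\left(-78,87 \right)} = \left(5 - 5\right) 396 = 0 \cdot 396 = 0$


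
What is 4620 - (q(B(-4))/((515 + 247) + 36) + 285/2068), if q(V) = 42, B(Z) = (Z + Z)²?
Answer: 181521557/39292 ≈ 4619.8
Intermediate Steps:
B(Z) = 4*Z² (B(Z) = (2*Z)² = 4*Z²)
4620 - (q(B(-4))/((515 + 247) + 36) + 285/2068) = 4620 - (42/((515 + 247) + 36) + 285/2068) = 4620 - (42/(762 + 36) + 285*(1/2068)) = 4620 - (42/798 + 285/2068) = 4620 - (42*(1/798) + 285/2068) = 4620 - (1/19 + 285/2068) = 4620 - 1*7483/39292 = 4620 - 7483/39292 = 181521557/39292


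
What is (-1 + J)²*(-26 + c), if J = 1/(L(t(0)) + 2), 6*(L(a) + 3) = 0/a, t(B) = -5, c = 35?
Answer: 36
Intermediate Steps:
L(a) = -3 (L(a) = -3 + (0/a)/6 = -3 + (⅙)*0 = -3 + 0 = -3)
J = -1 (J = 1/(-3 + 2) = 1/(-1) = -1)
(-1 + J)²*(-26 + c) = (-1 - 1)²*(-26 + 35) = (-2)²*9 = 4*9 = 36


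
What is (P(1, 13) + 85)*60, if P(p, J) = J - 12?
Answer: 5160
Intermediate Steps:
P(p, J) = -12 + J
(P(1, 13) + 85)*60 = ((-12 + 13) + 85)*60 = (1 + 85)*60 = 86*60 = 5160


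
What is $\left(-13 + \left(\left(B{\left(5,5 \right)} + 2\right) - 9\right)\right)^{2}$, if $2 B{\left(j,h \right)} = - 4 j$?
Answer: $900$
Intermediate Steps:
$B{\left(j,h \right)} = - 2 j$ ($B{\left(j,h \right)} = \frac{\left(-4\right) j}{2} = - 2 j$)
$\left(-13 + \left(\left(B{\left(5,5 \right)} + 2\right) - 9\right)\right)^{2} = \left(-13 + \left(\left(\left(-2\right) 5 + 2\right) - 9\right)\right)^{2} = \left(-13 + \left(\left(-10 + 2\right) - 9\right)\right)^{2} = \left(-13 - 17\right)^{2} = \left(-30\right)^{2} = 900$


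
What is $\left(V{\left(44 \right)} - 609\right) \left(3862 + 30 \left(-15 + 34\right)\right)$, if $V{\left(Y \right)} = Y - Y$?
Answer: $-2699088$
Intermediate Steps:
$V{\left(Y \right)} = 0$
$\left(V{\left(44 \right)} - 609\right) \left(3862 + 30 \left(-15 + 34\right)\right) = \left(0 - 609\right) \left(3862 + 30 \left(-15 + 34\right)\right) = - 609 \left(3862 + 30 \cdot 19\right) = - 609 \left(3862 + 570\right) = \left(-609\right) 4432 = -2699088$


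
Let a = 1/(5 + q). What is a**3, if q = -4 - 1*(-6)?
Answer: 1/343 ≈ 0.0029155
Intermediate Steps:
q = 2 (q = -4 + 6 = 2)
a = 1/7 (a = 1/(5 + 2) = 1/7 ≈ 0.14286)
a**3 = (1/7)**3 = 1/343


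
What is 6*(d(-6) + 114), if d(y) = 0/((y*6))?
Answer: 684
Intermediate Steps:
d(y) = 0 (d(y) = 0/((6*y)) = 0*(1/(6*y)) = 0)
6*(d(-6) + 114) = 6*(0 + 114) = 6*114 = 684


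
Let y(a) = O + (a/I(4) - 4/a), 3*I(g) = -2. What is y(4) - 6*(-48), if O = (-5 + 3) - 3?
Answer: 276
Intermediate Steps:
I(g) = -2/3 (I(g) = (1/3)*(-2) = -2/3)
O = -5 (O = -2 - 3 = -5)
y(a) = -5 - 4/a - 3*a/2 (y(a) = -5 + (a/(-2/3) - 4/a) = -5 + (a*(-3/2) - 4/a) = -5 + (-3*a/2 - 4/a) = -5 + (-4/a - 3*a/2) = -5 - 4/a - 3*a/2)
y(4) - 6*(-48) = (-5 - 4/4 - 3/2*4) - 6*(-48) = (-5 - 4*1/4 - 6) + 288 = (-5 - 1 - 6) + 288 = -12 + 288 = 276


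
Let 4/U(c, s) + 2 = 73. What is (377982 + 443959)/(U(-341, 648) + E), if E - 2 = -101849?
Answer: -58357811/7231133 ≈ -8.0704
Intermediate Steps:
E = -101847 (E = 2 - 101849 = -101847)
U(c, s) = 4/71 (U(c, s) = 4/(-2 + 73) = 4/71)
(377982 + 443959)/(U(-341, 648) + E) = (377982 + 443959)/(4/71 - 101847) = 821941/(-7231133/71) = 821941*(-71/7231133) = -58357811/7231133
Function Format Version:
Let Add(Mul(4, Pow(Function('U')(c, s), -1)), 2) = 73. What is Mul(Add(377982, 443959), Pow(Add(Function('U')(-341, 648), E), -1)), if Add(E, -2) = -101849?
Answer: Rational(-58357811, 7231133) ≈ -8.0704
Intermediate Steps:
E = -101847 (E = Add(2, -101849) = -101847)
Function('U')(c, s) = Rational(4, 71) (Function('U')(c, s) = Mul(4, Pow(Add(-2, 73), -1)) = Mul(4, Pow(71, -1)) = Mul(4, Rational(1, 71)) = Rational(4, 71))
Mul(Add(377982, 443959), Pow(Add(Function('U')(-341, 648), E), -1)) = Mul(Add(377982, 443959), Pow(Add(Rational(4, 71), -101847), -1)) = Mul(821941, Pow(Rational(-7231133, 71), -1)) = Mul(821941, Rational(-71, 7231133)) = Rational(-58357811, 7231133)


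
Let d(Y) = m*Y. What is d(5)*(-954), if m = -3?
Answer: 14310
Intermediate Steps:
d(Y) = -3*Y
d(5)*(-954) = -3*5*(-954) = -15*(-954) = 14310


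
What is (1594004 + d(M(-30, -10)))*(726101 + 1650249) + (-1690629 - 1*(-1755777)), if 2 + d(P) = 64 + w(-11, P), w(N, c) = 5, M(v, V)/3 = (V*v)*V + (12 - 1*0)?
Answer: 3788070685998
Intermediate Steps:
M(v, V) = 36 + 3*v*V**2 (M(v, V) = 3*((V*v)*V + (12 - 1*0)) = 3*(v*V**2 + (12 + 0)) = 3*(v*V**2 + 12) = 3*(12 + v*V**2) = 36 + 3*v*V**2)
d(P) = 67 (d(P) = -2 + (64 + 5) = -2 + 69 = 67)
(1594004 + d(M(-30, -10)))*(726101 + 1650249) + (-1690629 - 1*(-1755777)) = (1594004 + 67)*(726101 + 1650249) + (-1690629 - 1*(-1755777)) = 1594071*2376350 + (-1690629 + 1755777) = 3788070620850 + 65148 = 3788070685998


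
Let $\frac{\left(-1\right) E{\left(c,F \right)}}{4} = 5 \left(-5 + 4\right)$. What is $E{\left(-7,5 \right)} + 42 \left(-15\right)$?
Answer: $-610$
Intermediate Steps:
$E{\left(c,F \right)} = 20$ ($E{\left(c,F \right)} = - 4 \cdot 5 \left(-5 + 4\right) = - 4 \cdot 5 \left(-1\right) = \left(-4\right) \left(-5\right) = 20$)
$E{\left(-7,5 \right)} + 42 \left(-15\right) = 20 + 42 \left(-15\right) = 20 - 630 = -610$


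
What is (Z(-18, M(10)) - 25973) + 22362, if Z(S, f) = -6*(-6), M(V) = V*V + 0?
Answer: -3575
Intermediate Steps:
M(V) = V**2 (M(V) = V**2 + 0 = V**2)
Z(S, f) = 36
(Z(-18, M(10)) - 25973) + 22362 = (36 - 25973) + 22362 = -25937 + 22362 = -3575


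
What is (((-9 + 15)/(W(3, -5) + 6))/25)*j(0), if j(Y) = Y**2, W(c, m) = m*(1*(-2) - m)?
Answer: 0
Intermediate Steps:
W(c, m) = m*(-2 - m)
(((-9 + 15)/(W(3, -5) + 6))/25)*j(0) = (((-9 + 15)/(-1*(-5)*(2 - 5) + 6))/25)*0**2 = ((6/(-1*(-5)*(-3) + 6))*(1/25))*0 = ((6/(-15 + 6))*(1/25))*0 = ((6/(-9))*(1/25))*0 = ((6*(-1/9))*(1/25))*0 = -2/3*1/25*0 = -2/75*0 = 0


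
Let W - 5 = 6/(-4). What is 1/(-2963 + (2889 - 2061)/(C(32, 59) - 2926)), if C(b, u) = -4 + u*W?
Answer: -5447/16141117 ≈ -0.00033746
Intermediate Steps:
W = 7/2 (W = 5 + 6/(-4) = 5 + 6*(-1/4) = 5 - 3/2 = 7/2 ≈ 3.5000)
C(b, u) = -4 + 7*u/2 (C(b, u) = -4 + u*(7/2) = -4 + 7*u/2)
1/(-2963 + (2889 - 2061)/(C(32, 59) - 2926)) = 1/(-2963 + (2889 - 2061)/((-4 + (7/2)*59) - 2926)) = 1/(-2963 + 828/((-4 + 413/2) - 2926)) = 1/(-2963 + 828/(405/2 - 2926)) = 1/(-2963 + 828/(-5447/2)) = 1/(-2963 + 828*(-2/5447)) = 1/(-2963 - 1656/5447) = 1/(-16141117/5447) = -5447/16141117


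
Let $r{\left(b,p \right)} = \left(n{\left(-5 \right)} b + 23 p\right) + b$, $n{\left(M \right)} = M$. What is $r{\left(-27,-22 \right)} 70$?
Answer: $-27860$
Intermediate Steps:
$r{\left(b,p \right)} = - 4 b + 23 p$ ($r{\left(b,p \right)} = \left(- 5 b + 23 p\right) + b = - 4 b + 23 p$)
$r{\left(-27,-22 \right)} 70 = \left(\left(-4\right) \left(-27\right) + 23 \left(-22\right)\right) 70 = \left(108 - 506\right) 70 = \left(-398\right) 70 = -27860$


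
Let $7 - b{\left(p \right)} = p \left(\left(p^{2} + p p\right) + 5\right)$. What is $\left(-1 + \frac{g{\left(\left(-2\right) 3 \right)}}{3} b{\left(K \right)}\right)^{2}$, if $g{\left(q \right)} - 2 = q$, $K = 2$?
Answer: $\frac{5329}{9} \approx 592.11$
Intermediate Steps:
$g{\left(q \right)} = 2 + q$
$b{\left(p \right)} = 7 - p \left(5 + 2 p^{2}\right)$ ($b{\left(p \right)} = 7 - p \left(\left(p^{2} + p p\right) + 5\right) = 7 - p \left(\left(p^{2} + p^{2}\right) + 5\right) = 7 - p \left(2 p^{2} + 5\right) = 7 - p \left(5 + 2 p^{2}\right)$)
$\left(-1 + \frac{g{\left(\left(-2\right) 3 \right)}}{3} b{\left(K \right)}\right)^{2} = \left(-1 + \frac{2 - 6}{3} \left(7 - 10 - 2 \cdot 2^{3}\right)\right)^{2} = \left(-1 + \left(2 - 6\right) \frac{1}{3} \left(7 - 10 - 16\right)\right)^{2} = \left(-1 + \left(-4\right) \frac{1}{3} \left(7 - 10 - 16\right)\right)^{2} = \left(-1 - - \frac{76}{3}\right)^{2} = \left(-1 + \frac{76}{3}\right)^{2} = \left(\frac{73}{3}\right)^{2} = \frac{5329}{9}$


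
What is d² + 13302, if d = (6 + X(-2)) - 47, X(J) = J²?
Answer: 14671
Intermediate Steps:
d = -37 (d = (6 + (-2)²) - 47 = (6 + 4) - 47 = 10 - 47 = -37)
d² + 13302 = (-37)² + 13302 = 1369 + 13302 = 14671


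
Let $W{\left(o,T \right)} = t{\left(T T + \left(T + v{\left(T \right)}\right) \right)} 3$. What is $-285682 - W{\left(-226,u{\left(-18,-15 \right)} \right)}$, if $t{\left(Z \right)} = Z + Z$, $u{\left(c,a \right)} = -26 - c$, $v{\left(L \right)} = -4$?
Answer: $-285994$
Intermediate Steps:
$t{\left(Z \right)} = 2 Z$
$W{\left(o,T \right)} = -24 + 6 T + 6 T^{2}$ ($W{\left(o,T \right)} = 2 \left(T T + \left(T - 4\right)\right) 3 = 2 \left(T^{2} + \left(-4 + T\right)\right) 3 = 2 \left(-4 + T + T^{2}\right) 3 = \left(-8 + 2 T + 2 T^{2}\right) 3 = -24 + 6 T + 6 T^{2}$)
$-285682 - W{\left(-226,u{\left(-18,-15 \right)} \right)} = -285682 - \left(-24 + 6 \left(-26 - -18\right) + 6 \left(-26 - -18\right)^{2}\right) = -285682 - \left(-24 + 6 \left(-26 + 18\right) + 6 \left(-26 + 18\right)^{2}\right) = -285682 - \left(-24 + 6 \left(-8\right) + 6 \left(-8\right)^{2}\right) = -285682 - \left(-24 - 48 + 6 \cdot 64\right) = -285682 - \left(-24 - 48 + 384\right) = -285682 - 312 = -285994$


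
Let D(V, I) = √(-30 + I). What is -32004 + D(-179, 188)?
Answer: -32004 + √158 ≈ -31991.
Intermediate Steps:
-32004 + D(-179, 188) = -32004 + √(-30 + 188) = -32004 + √158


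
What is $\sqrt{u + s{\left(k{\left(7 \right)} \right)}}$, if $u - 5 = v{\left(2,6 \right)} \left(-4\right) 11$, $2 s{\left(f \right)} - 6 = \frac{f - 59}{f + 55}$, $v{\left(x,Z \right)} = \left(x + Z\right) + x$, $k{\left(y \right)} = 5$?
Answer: $\frac{93 i \sqrt{5}}{10} \approx 20.795 i$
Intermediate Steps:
$v{\left(x,Z \right)} = Z + 2 x$ ($v{\left(x,Z \right)} = \left(Z + x\right) + x = Z + 2 x$)
$s{\left(f \right)} = 3 + \frac{-59 + f}{2 \left(55 + f\right)}$ ($s{\left(f \right)} = 3 + \frac{\left(f - 59\right) \frac{1}{f + 55}}{2} = 3 + \frac{\left(-59 + f\right) \frac{1}{55 + f}}{2} = 3 + \frac{\frac{1}{55 + f} \left(-59 + f\right)}{2} = 3 + \frac{-59 + f}{2 \left(55 + f\right)}$)
$u = -435$ ($u = 5 + \left(6 + 2 \cdot 2\right) \left(-4\right) 11 = 5 + \left(6 + 4\right) \left(-4\right) 11 = 5 + 10 \left(-4\right) 11 = 5 - 440 = -435$)
$\sqrt{u + s{\left(k{\left(7 \right)} \right)}} = \sqrt{-435 + \frac{271 + 7 \cdot 5}{2 \left(55 + 5\right)}} = \sqrt{-435 + \frac{271 + 35}{2 \cdot 60}} = \sqrt{-435 + \frac{1}{2} \cdot \frac{1}{60} \cdot 306} = \sqrt{-435 + \frac{51}{20}} = \sqrt{- \frac{8649}{20}} = \frac{93 i \sqrt{5}}{10}$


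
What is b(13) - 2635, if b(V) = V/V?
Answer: -2634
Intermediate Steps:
b(V) = 1
b(13) - 2635 = 1 - 2635 = -2634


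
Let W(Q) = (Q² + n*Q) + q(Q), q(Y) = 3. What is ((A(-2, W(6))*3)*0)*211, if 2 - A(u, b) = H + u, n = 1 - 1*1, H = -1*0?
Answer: 0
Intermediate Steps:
H = 0
n = 0 (n = 1 - 1 = 0)
W(Q) = 3 + Q² (W(Q) = (Q² + 0*Q) + 3 = (Q² + 0) + 3 = Q² + 3 = 3 + Q²)
A(u, b) = 2 - u (A(u, b) = 2 - (0 + u) = 2 - u)
((A(-2, W(6))*3)*0)*211 = (((2 - 1*(-2))*3)*0)*211 = (((2 + 2)*3)*0)*211 = ((4*3)*0)*211 = (12*0)*211 = 0*211 = 0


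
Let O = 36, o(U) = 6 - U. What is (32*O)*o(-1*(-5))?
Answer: 1152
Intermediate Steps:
(32*O)*o(-1*(-5)) = (32*36)*(6 - (-1)*(-5)) = 1152*(6 - 1*5) = 1152*(6 - 5) = 1152*1 = 1152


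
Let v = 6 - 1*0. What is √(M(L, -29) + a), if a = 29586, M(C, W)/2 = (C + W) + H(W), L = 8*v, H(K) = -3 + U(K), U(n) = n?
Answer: 2*√7390 ≈ 171.93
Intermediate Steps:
v = 6 (v = 6 + 0 = 6)
H(K) = -3 + K
L = 48 (L = 8*6 = 48)
M(C, W) = -6 + 2*C + 4*W (M(C, W) = 2*((C + W) + (-3 + W)) = 2*(-3 + C + 2*W) = -6 + 2*C + 4*W)
√(M(L, -29) + a) = √((-6 + 2*48 + 4*(-29)) + 29586) = √((-6 + 96 - 116) + 29586) = √(-26 + 29586) = √29560 = 2*√7390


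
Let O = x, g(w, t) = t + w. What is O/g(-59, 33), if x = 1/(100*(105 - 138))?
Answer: 1/85800 ≈ 1.1655e-5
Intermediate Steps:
x = -1/3300 (x = 1/(100*(-33)) = 1/(-3300) = -1/3300 ≈ -0.00030303)
O = -1/3300 ≈ -0.00030303
O/g(-59, 33) = -1/(3300*(33 - 59)) = -1/3300/(-26) = -1/3300*(-1/26) = 1/85800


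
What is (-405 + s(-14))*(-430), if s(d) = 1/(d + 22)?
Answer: 696385/4 ≈ 1.7410e+5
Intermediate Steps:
s(d) = 1/(22 + d)
(-405 + s(-14))*(-430) = (-405 + 1/(22 - 14))*(-430) = (-405 + 1/8)*(-430) = (-405 + ⅛)*(-430) = -3239/8*(-430) = 696385/4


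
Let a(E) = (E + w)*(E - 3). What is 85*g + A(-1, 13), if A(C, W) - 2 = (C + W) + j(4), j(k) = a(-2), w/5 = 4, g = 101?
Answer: 8509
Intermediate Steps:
w = 20 (w = 5*4 = 20)
a(E) = (-3 + E)*(20 + E) (a(E) = (E + 20)*(E - 3) = (20 + E)*(-3 + E) = (-3 + E)*(20 + E))
j(k) = -90 (j(k) = -60 + (-2)**2 + 17*(-2) = -60 + 4 - 34 = -90)
A(C, W) = -88 + C + W (A(C, W) = 2 + ((C + W) - 90) = 2 + (-90 + C + W) = -88 + C + W)
85*g + A(-1, 13) = 85*101 + (-88 - 1 + 13) = 8585 - 76 = 8509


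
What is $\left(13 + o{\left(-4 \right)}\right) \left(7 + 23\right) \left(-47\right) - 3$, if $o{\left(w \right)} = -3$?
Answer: $-14103$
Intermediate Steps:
$\left(13 + o{\left(-4 \right)}\right) \left(7 + 23\right) \left(-47\right) - 3 = \left(13 - 3\right) \left(7 + 23\right) \left(-47\right) - 3 = 10 \cdot 30 \left(-47\right) - 3 = 300 \left(-47\right) - 3 = -14100 - 3 = -14103$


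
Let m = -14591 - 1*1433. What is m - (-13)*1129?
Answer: -1347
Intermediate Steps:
m = -16024 (m = -14591 - 1433 = -16024)
m - (-13)*1129 = -16024 - (-13)*1129 = -16024 - 1*(-14677) = -16024 + 14677 = -1347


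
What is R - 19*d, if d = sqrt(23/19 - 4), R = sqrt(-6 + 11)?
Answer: sqrt(5) - I*sqrt(1007) ≈ 2.2361 - 31.733*I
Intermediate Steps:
R = sqrt(5) ≈ 2.2361
d = I*sqrt(1007)/19 (d = sqrt(23*(1/19) - 4) = sqrt(23/19 - 4) = sqrt(-53/19) = I*sqrt(1007)/19 ≈ 1.6702*I)
R - 19*d = sqrt(5) - I*sqrt(1007)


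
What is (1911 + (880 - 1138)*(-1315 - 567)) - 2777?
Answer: 484690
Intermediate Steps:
(1911 + (880 - 1138)*(-1315 - 567)) - 2777 = (1911 - 258*(-1882)) - 2777 = (1911 + 485556) - 2777 = 487467 - 2777 = 484690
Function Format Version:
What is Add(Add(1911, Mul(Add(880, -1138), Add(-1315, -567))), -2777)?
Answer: 484690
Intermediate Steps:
Add(Add(1911, Mul(Add(880, -1138), Add(-1315, -567))), -2777) = Add(Add(1911, Mul(-258, -1882)), -2777) = Add(Add(1911, 485556), -2777) = Add(487467, -2777) = 484690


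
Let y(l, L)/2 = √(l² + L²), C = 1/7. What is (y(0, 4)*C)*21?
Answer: 24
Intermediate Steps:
C = ⅐ (C = 1*(⅐) = ⅐ ≈ 0.14286)
y(l, L) = 2*√(L² + l²) (y(l, L) = 2*√(l² + L²) = 2*√(L² + l²))
(y(0, 4)*C)*21 = ((2*√(4² + 0²))*(⅐))*21 = ((2*√(16 + 0))*(⅐))*21 = ((2*√16)*(⅐))*21 = ((2*4)*(⅐))*21 = (8*(⅐))*21 = (8/7)*21 = 24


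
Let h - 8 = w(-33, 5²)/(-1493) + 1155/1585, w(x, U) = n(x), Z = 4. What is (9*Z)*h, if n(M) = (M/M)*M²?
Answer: 136293048/473281 ≈ 287.98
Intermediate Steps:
n(M) = M² (n(M) = 1*M² = M²)
w(x, U) = x²
h = 3785918/473281 (h = 8 + ((-33)²/(-1493) + 1155/1585) = 8 + (1089*(-1/1493) + 1155*(1/1585)) = 8 + (-1089/1493 + 231/317) = 8 - 330/473281 = 3785918/473281 ≈ 7.9993)
(9*Z)*h = (9*4)*(3785918/473281) = 36*(3785918/473281) = 136293048/473281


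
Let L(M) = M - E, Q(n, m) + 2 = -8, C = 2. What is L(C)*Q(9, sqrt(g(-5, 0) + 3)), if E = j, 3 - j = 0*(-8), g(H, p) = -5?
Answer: 10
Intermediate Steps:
Q(n, m) = -10 (Q(n, m) = -2 - 8 = -10)
j = 3 (j = 3 - 0*(-8) = 3 - 1*0 = 3 + 0 = 3)
E = 3
L(M) = -3 + M (L(M) = M - 1*3 = M - 3 = -3 + M)
L(C)*Q(9, sqrt(g(-5, 0) + 3)) = (-3 + 2)*(-10) = -1*(-10) = 10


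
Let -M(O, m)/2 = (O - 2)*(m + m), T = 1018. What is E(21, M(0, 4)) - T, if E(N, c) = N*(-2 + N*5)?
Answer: 1145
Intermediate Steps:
M(O, m) = -4*m*(-2 + O) (M(O, m) = -2*(O - 2)*(m + m) = -2*(-2 + O)*2*m = -4*m*(-2 + O))
E(N, c) = N*(-2 + 5*N)
E(21, M(0, 4)) - T = 21*(-2 + 5*21) - 1*1018 = 21*(-2 + 105) - 1018 = 21*103 - 1018 = 2163 - 1018 = 1145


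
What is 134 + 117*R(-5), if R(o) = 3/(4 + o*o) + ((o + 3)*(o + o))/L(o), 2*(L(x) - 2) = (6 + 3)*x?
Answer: 37997/1189 ≈ 31.957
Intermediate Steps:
L(x) = 2 + 9*x/2 (L(x) = 2 + ((6 + 3)*x)/2 = 2 + (9*x)/2 = 2 + 9*x/2)
R(o) = 3/(4 + o²) + 2*o*(3 + o)/(2 + 9*o/2) (R(o) = 3/(4 + o*o) + ((o + 3)*(o + o))/(2 + 9*o/2) = 3/(4 + o²) + ((3 + o)*(2*o))/(2 + 9*o/2) = 3/(4 + o²) + (2*o*(3 + o))/(2 + 9*o/2) = 3/(4 + o²) + 2*o*(3 + o)/(2 + 9*o/2))
134 + 117*R(-5) = 134 + 117*((12 + 4*(-5)⁴ + 12*(-5)³ + 16*(-5)² + 75*(-5))/((4 + (-5)²)*(4 + 9*(-5)))) = 134 + 117*((12 + 4*625 + 12*(-125) + 16*25 - 375)/((4 + 25)*(4 - 45))) = 134 + 117*((12 + 2500 - 1500 + 400 - 375)/(29*(-41))) = 134 + 117*((1/29)*(-1/41)*1037) = 134 + 117*(-1037/1189) = 134 - 121329/1189 = 37997/1189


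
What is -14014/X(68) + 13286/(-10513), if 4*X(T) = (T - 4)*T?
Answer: -80892175/5719072 ≈ -14.144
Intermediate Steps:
X(T) = T*(-4 + T)/4 (X(T) = ((T - 4)*T)/4 = ((-4 + T)*T)/4 = (T*(-4 + T))/4 = T*(-4 + T)/4)
-14014/X(68) + 13286/(-10513) = -14014*1/(17*(-4 + 68)) + 13286/(-10513) = -14014/((1/4)*68*64) + 13286*(-1/10513) = -14014/1088 - 13286/10513 = -14014*1/1088 - 13286/10513 = -7007/544 - 13286/10513 = -80892175/5719072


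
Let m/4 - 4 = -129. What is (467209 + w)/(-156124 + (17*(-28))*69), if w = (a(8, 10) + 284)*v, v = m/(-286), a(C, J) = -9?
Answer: -6079967/2456584 ≈ -2.4750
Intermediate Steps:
m = -500 (m = 16 + 4*(-129) = 16 - 516 = -500)
v = 250/143 (v = -500/(-286) = -500*(-1/286) = 250/143 ≈ 1.7483)
w = 6250/13 (w = (-9 + 284)*(250/143) = 275*(250/143) = 6250/13 ≈ 480.77)
(467209 + w)/(-156124 + (17*(-28))*69) = (467209 + 6250/13)/(-156124 + (17*(-28))*69) = 6079967/(13*(-156124 - 476*69)) = 6079967/(13*(-156124 - 32844)) = (6079967/13)/(-188968) = (6079967/13)*(-1/188968) = -6079967/2456584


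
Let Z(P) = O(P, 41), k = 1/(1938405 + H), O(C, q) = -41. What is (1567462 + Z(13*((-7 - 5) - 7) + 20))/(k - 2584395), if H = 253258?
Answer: -3435258611123/5664122898884 ≈ -0.60649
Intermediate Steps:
k = 1/2191663 (k = 1/(1938405 + 253258) = 1/2191663 ≈ 4.5627e-7)
Z(P) = -41
(1567462 + Z(13*((-7 - 5) - 7) + 20))/(k - 2584395) = (1567462 - 41)/(1/2191663 - 2584395) = 1567421/(-5664122898884/2191663) = 1567421*(-2191663/5664122898884) = -3435258611123/5664122898884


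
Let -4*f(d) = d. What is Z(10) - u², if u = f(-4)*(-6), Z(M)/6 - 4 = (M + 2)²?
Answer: 852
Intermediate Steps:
Z(M) = 24 + 6*(2 + M)² (Z(M) = 24 + 6*(M + 2)² = 24 + 6*(2 + M)²)
f(d) = -d/4
u = -6 (u = -¼*(-4)*(-6) = 1*(-6) = -6)
Z(10) - u² = (24 + 6*(2 + 10)²) - 1*(-6)² = (24 + 6*12²) - 1*36 = (24 + 6*144) - 36 = (24 + 864) - 36 = 888 - 36 = 852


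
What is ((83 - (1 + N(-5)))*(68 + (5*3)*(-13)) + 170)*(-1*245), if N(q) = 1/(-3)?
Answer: 7560455/3 ≈ 2.5202e+6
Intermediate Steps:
N(q) = -⅓
((83 - (1 + N(-5)))*(68 + (5*3)*(-13)) + 170)*(-1*245) = ((83 - (1 - ⅓))*(68 + (5*3)*(-13)) + 170)*(-1*245) = ((83 - 1*⅔)*(68 + 15*(-13)) + 170)*(-245) = ((83 - ⅔)*(68 - 195) + 170)*(-245) = ((247/3)*(-127) + 170)*(-245) = (-31369/3 + 170)*(-245) = -30859/3*(-245) = 7560455/3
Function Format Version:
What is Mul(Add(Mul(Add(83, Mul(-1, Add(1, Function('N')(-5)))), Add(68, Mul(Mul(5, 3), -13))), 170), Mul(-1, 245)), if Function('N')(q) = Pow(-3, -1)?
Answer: Rational(7560455, 3) ≈ 2.5202e+6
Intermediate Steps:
Function('N')(q) = Rational(-1, 3)
Mul(Add(Mul(Add(83, Mul(-1, Add(1, Function('N')(-5)))), Add(68, Mul(Mul(5, 3), -13))), 170), Mul(-1, 245)) = Mul(Add(Mul(Add(83, Mul(-1, Add(1, Rational(-1, 3)))), Add(68, Mul(Mul(5, 3), -13))), 170), Mul(-1, 245)) = Mul(Add(Mul(Add(83, Mul(-1, Rational(2, 3))), Add(68, Mul(15, -13))), 170), -245) = Mul(Add(Mul(Add(83, Rational(-2, 3)), Add(68, -195)), 170), -245) = Mul(Add(Mul(Rational(247, 3), -127), 170), -245) = Mul(Add(Rational(-31369, 3), 170), -245) = Mul(Rational(-30859, 3), -245) = Rational(7560455, 3)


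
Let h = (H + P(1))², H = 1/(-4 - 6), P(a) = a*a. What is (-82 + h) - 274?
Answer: -35519/100 ≈ -355.19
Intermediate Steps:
P(a) = a²
H = -⅒ (H = 1/(-10) = -⅒ ≈ -0.10000)
h = 81/100 (h = (-⅒ + 1²)² = (-⅒ + 1)² = (9/10)² = 81/100 ≈ 0.81000)
(-82 + h) - 274 = (-82 + 81/100) - 274 = -8119/100 - 274 = -35519/100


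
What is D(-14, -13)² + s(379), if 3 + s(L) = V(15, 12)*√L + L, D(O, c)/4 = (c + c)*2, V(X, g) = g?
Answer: 43640 + 12*√379 ≈ 43874.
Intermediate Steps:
D(O, c) = 16*c (D(O, c) = 4*((c + c)*2) = 4*((2*c)*2) = 4*(4*c) = 16*c)
s(L) = -3 + L + 12*√L (s(L) = -3 + (12*√L + L) = -3 + (L + 12*√L) = -3 + L + 12*√L)
D(-14, -13)² + s(379) = (16*(-13))² + (-3 + 379 + 12*√379) = (-208)² + (376 + 12*√379) = 43264 + (376 + 12*√379) = 43640 + 12*√379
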